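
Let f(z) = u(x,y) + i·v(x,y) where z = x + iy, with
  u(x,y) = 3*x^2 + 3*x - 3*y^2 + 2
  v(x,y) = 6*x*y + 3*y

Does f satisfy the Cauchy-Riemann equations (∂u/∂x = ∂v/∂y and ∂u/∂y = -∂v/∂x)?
∂u/∂x = 6*x + 3
∂v/∂y = 6*x + 3
∂u/∂y = -6*y
∂v/∂x = 6*y
∂u/∂x = ∂v/∂y and ∂u/∂y = -∂v/∂x hold identically; f is analytic.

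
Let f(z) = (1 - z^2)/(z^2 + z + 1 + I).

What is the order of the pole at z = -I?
Factor the denominator:
  z^2 + z + 1 + I = (z + I)*(z + 1 - I)

The numerator P(z) = 1 - z^2 has P(-I) = 2 ≠ 0, so no factor of (z + I) cancels.
Near z = -I we can therefore write f(z) = g(z)/(z + I) with g analytic at -I and g(-I) ≠ 0 (g is the numerator divided by the remaining denominator factors).

Hence z = -I is a pole of order 1.

Final answer: 1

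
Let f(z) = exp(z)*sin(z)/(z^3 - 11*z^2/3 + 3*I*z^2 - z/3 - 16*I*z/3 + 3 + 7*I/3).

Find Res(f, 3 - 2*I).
Write f(z) = P(z)/Q(z) with P(z) = exp(z)*sin(z) and Q(z) = z^3 - 11*z^2/3 + 3*I*z^2 - z/3 - 16*I*z/3 + 3 + 7*I/3.
The denominator factors as Q(z) = (z + 1/3 + I)*(z - 1)*(z - 3 + 2*I), so z = 3 - 2*I is a simple zero of Q and P is analytic there; z = 3 - 2*I is therefore a simple pole and
  Res(f, z₀) = P(z₀)/Q'(z₀).

Q'(z) = 3*z^2 - 22*z/3 + 6*I*z - 1/3 - 16*I/3, so Q'(3 - 2*I) = 14/3 - 26*I/3.
P(3 - 2*I) = exp(3 - 2*I)*sin(3 - 2*I).

Res(f, 3 - 2*I) = (exp(3 - 2*I)*sin(3 - 2*I))/(14/3 - 26*I/3) = (21/436 + 39*I/436)*exp(3 - 2*I)*sin(3 - 2*I)

Final answer: (21/436 + 39*I/436)*exp(3 - 2*I)*sin(3 - 2*I)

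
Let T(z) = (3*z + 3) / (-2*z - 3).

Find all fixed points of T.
T(z) = z means 3*z + 3 = z*(-2*z - 3), i.e.
  -2*z^2 - 6*z - 3 = 0.
Discriminant: (-6)^2 - 4*(-2)*(-3) = 12, so the roots are real.
  z = (6 ± sqrt(12))/(2*(-2))
Fixed points: {-3/2 - sqrt(3)/2, -3/2 + sqrt(3)/2}

Final answer: {-3/2 - sqrt(3)/2, -3/2 + sqrt(3)/2}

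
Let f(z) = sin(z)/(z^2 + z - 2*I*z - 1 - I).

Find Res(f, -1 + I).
Write f(z) = P(z)/Q(z) with P(z) = sin(z) and Q(z) = z^2 + z - 2*I*z - 1 - I.
The denominator factors as Q(z) = (z + 1 - I)*(z - I), so z = -1 + I is a simple zero of Q and P is analytic there; z = -1 + I is therefore a simple pole and
  Res(f, z₀) = P(z₀)/Q'(z₀).

Q'(z) = 2*z + 1 - 2*I, so Q'(-1 + I) = -1.
P(-1 + I) = -sin(1 - I).

Res(f, -1 + I) = (-sin(1 - I))/(-1) = sin(1 - I)

Final answer: sin(1 - I)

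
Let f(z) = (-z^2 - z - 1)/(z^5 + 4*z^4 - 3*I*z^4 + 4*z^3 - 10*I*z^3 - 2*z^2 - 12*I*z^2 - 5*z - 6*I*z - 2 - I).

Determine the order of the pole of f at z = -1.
Factor the denominator:
  z^5 + 4*z^4 - 3*I*z^4 + 4*z^3 - 10*I*z^3 - 2*z^2 - 12*I*z^2 - 5*z - 6*I*z - 2 - I = (z + 1)^3*(z - I)*(z + 1 - 2*I)

The numerator P(z) = -z^2 - z - 1 has P(-1) = -1 ≠ 0, so no factor of (z + 1) cancels.
Near z = -1 we can therefore write f(z) = g(z)/(z + 1)^3 with g analytic at -1 and g(-1) ≠ 0 (g is the numerator divided by the remaining denominator factors).

Hence z = -1 is a pole of order 3.

Final answer: 3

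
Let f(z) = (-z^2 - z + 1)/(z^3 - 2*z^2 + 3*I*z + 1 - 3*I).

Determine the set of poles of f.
{-1 + I, 1, 2 - I}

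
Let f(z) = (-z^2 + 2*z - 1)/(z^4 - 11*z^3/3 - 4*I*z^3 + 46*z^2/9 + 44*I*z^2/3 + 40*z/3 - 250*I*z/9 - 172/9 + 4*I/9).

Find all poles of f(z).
The singularities of f are the zeros of the denominator. Factoring,
  z^4 - 11*z^3/3 - 4*I*z^3 + 46*z^2/9 + 44*I*z^2/3 + 40*z/3 - 250*I*z/9 - 172/9 + 4*I/9 = (z - 1 - 3*I)*(z - 1/3 - I)*(z - 2 + 2*I)*(z - 1/3 - 2*I)
so the candidates are z = 1 + 3*I, z = 1/3 + I, z = 2 - 2*I, z = 1/3 + 2*I.

Check the numerator P(z) = -z^2 + 2*z - 1 at each one:
  P(1 + 3*I) = 9 ≠ 0, so z = 1 + 3*I is a (simple) pole.
  P(1/3 + I) = 5/9 + 4*I/3 ≠ 0, so z = 1/3 + I is a (simple) pole.
  P(2 - 2*I) = 3 + 4*I ≠ 0, so z = 2 - 2*I is a (simple) pole.
  P(1/3 + 2*I) = 32/9 + 8*I/3 ≠ 0, so z = 1/3 + 2*I is a (simple) pole.

Poles of f: {1/3 + I, 1/3 + 2*I, 1 + 3*I, 2 - 2*I}

Final answer: {1/3 + I, 1/3 + 2*I, 1 + 3*I, 2 - 2*I}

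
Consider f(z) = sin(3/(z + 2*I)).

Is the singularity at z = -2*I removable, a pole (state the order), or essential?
Let u = z + 2*I. Then
  sin(3/u) = Σ_{k≥0} (-1)^k (3)^(2k+1)/((2k+1)!·u^(2k+1)) = 3/u - 9/(2*u^3) + 81/(40*u^5) + ...
which has infinitely many negative powers of u, so sin(3/(z + 2*I)) has an essential singularity at z = -2*I.
So the singularity is essential.

Final answer: essential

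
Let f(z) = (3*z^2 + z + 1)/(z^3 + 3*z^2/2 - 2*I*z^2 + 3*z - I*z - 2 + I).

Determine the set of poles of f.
The singularities of f are the zeros of the denominator. Factoring,
  z^3 + 3*z^2/2 - 2*I*z^2 + 3*z - I*z - 2 + I = (z + 1 + I)*(z - 1/2)*(z + 1 - 3*I)
so the candidates are z = -1 - I, z = 1/2, z = -1 + 3*I.

Check the numerator P(z) = 3*z^2 + z + 1 at each one:
  P(-1 - I) = 5*I ≠ 0, so z = -1 - I is a (simple) pole.
  P(1/2) = 9/4 ≠ 0, so z = 1/2 is a (simple) pole.
  P(-1 + 3*I) = -24 - 15*I ≠ 0, so z = -1 + 3*I is a (simple) pole.

Poles of f: {-1 - I, -1 + 3*I, 1/2}

Final answer: {-1 - I, -1 + 3*I, 1/2}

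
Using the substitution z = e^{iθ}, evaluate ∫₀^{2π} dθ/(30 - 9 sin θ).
Call the integral J. The integrand is 2π-periodic and we integrate over a full period, so shifting θ does not change the value (θ → θ + π/2 turns sin θ into cos θ; θ → θ + π flips the sign of the trig term). Hence
  J = ∫₀^{2π} dθ/(30 + 9 cos θ).
Put z = e^{iθ}: then cos θ = (z + 1/z)/2, dθ = dz/(iz), and z runs once counterclockwise around |z| = 1:
  J = ∮_{|z|=1} 1/(30 + 9*(z + 1/z)/2) · dz/(iz) = (2/i) ∮_{|z|=1} dz/(9*z^2 + 60*z + 9).
The roots of 9*z^2 + 60*z + 9 are z = (-30 ± sqrt(30^2 - 9^2))/9, with sqrt(819) = 3*sqrt(91); their product is 1, so only z₊ = -10/3 + sqrt(91)/3 lies inside the unit circle (z₋ = -10/3 - sqrt(91)/3 lies outside).
z₊ is a simple zero of q(z) = 9*z^2 + 60*z + 9, so Res(1/q, z₊) = 1/q'(z₊) with q'(z) = 18*z + 60; and q'(z₊) = 9*(z₊ - z₋) = 6*sqrt(91).
Therefore J = (2/i) · 2πi · 1/(6*sqrt(91)) = 2*pi/(3*sqrt(91)) = 2*sqrt(91)*pi/273

Final answer: 2*sqrt(91)*pi/273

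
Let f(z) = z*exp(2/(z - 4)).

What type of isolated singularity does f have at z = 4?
Let u = z - 4. Then
  e^(2/u) = Σ_{k≥0} (2)^k/(k!·u^k) = 1 + 2/u + 2/u^2 + 4/(3*u^3) + ...
which has infinitely many negative powers of u, so exp(2/(z - 4)) has an essential singularity at z = 4.
The extra factor z is a nonzero polynomial; if the product had at most a pole at z = 4, dividing by that polynomial would leave exp(2/(z - 4)) with at most a pole too — contradiction. (Equivalently, the product's Laurent series still has infinitely many negative powers.)
So the singularity is essential.

Final answer: essential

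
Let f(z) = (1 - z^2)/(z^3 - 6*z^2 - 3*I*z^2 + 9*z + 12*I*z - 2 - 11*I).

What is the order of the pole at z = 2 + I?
Factor the denominator:
  z^3 - 6*z^2 - 3*I*z^2 + 9*z + 12*I*z - 2 - 11*I = (z - 2 - I)^3

The numerator P(z) = 1 - z^2 has P(2 + I) = -2 - 4*I ≠ 0, so no factor of (z - 2 - I) cancels.
Near z = 2 + I we can therefore write f(z) = g(z)/(z - 2 - I)^3 with g analytic at 2 + I and g(2 + I) ≠ 0 (g is just the numerator).

Hence z = 2 + I is a pole of order 3.

Final answer: 3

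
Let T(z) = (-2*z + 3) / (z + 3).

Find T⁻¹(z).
Set w = T(z) = (-2*z + 3) / (z + 3) and solve for z:
  w*(z + 3) = -2*z + 3
  3*w + z*(w + 2) - 3 = 0
  z*(w + 2) = 3 - 3*w
  z = (3*w - 3)/(-w - 2)
Renaming the variable, T⁻¹(z) = (3*z - 3)/(-z - 2) = (-3*z + 3)/(z + 2).
(Check: ad - bc = -9 ≠ 0, so T is invertible.)

Final answer: (-3*z + 3)/(z + 2)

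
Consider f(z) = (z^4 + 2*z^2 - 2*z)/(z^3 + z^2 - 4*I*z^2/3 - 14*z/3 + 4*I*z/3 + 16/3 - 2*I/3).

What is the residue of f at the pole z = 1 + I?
3/10 + 9*I/10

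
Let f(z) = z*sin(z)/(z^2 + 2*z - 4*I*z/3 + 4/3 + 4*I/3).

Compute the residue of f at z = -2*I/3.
(-3/25 - 4*I/25)*sinh(2/3)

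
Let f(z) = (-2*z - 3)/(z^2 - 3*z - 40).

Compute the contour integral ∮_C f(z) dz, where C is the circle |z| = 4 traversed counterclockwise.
By the residue theorem, ∮_C f(z) dz = 2πi · (sum of the residues of f at the poles inside |z| = 4).

The denominator factors as (z + 5)*(z - 8), so the singularities of f are simple poles at z = -5, z = 8.
  |-5|² = 25 > 16 = 4², so this pole is outside the contour.
  |8|² = 64 > 16 = 4², so this pole is outside the contour.

No pole lies inside the contour, so f is analytic on and inside C and the integral is 0 (Cauchy's theorem).

Final answer: 0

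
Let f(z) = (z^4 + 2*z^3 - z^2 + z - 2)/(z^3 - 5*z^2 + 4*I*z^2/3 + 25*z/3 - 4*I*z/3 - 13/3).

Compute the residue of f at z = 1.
3/8 - 3*I/8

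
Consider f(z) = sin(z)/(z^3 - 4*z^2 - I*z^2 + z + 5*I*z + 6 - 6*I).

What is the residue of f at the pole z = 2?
Write f(z) = P(z)/Q(z) with P(z) = sin(z) and Q(z) = z^3 - 4*z^2 - I*z^2 + z + 5*I*z + 6 - 6*I.
The denominator factors as Q(z) = (z - 3)*(z - 2)*(z + 1 - I), so z = 2 is a simple zero of Q and P is analytic there; z = 2 is therefore a simple pole and
  Res(f, z₀) = P(z₀)/Q'(z₀).

Q'(z) = 3*z^2 - 8*z - 2*I*z + 1 + 5*I, so Q'(2) = -3 + I.
P(2) = sin(2).

Res(f, 2) = (sin(2))/(-3 + I) = (-3/10 - I/10)*sin(2)

Final answer: (-3/10 - I/10)*sin(2)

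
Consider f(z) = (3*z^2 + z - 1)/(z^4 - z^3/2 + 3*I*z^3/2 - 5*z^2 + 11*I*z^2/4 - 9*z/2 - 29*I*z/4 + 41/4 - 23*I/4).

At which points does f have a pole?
The singularities of f are the zeros of the denominator. Factoring,
  z^4 - z^3/2 + 3*I*z^3/2 - 5*z^2 + 11*I*z^2/4 - 9*z/2 - 29*I*z/4 + 41/4 - 23*I/4 = (z - 3/2 + I)*(z + 1 + I)*(z - 2 + I/2)*(z + 2 - I)
so the candidates are z = 3/2 - I, z = -1 - I, z = 2 - I/2, z = -2 + I.

Check the numerator P(z) = 3*z^2 + z - 1 at each one:
  P(3/2 - I) = 17/4 - 10*I ≠ 0, so z = 3/2 - I is a (simple) pole.
  P(-1 - I) = -2 + 5*I ≠ 0, so z = -1 - I is a (simple) pole.
  P(2 - I/2) = 49/4 - 13*I/2 ≠ 0, so z = 2 - I/2 is a (simple) pole.
  P(-2 + I) = 6 - 11*I ≠ 0, so z = -2 + I is a (simple) pole.

Poles of f: {-2 + I, -1 - I, 3/2 - I, 2 - I/2}

Final answer: {-2 + I, -1 - I, 3/2 - I, 2 - I/2}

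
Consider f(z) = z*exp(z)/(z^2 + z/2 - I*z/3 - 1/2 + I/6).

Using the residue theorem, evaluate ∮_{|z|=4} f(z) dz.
By the residue theorem, ∮_C f(z) dz = 2πi · (sum of the residues of f at the poles inside |z| = 4).

The denominator factors as (z + 1 - I/3)*(z - 1/2), so the singularities of f are simple poles at z = -1 + I/3, z = 1/2.
  |-1 + I/3|² = 10/9 < 16 = 4², so this pole is inside the contour.
  |1/2|² = 1/4 < 16 = 4², so this pole is inside the contour.

With P(z) = z*exp(z) and Q(z) = z^2 + z/2 - I*z/3 - 1/2 + I/6, each pole is simple, so Res(f, z₀) = P(z₀)/Q'(z₀) with Q'(z) = 2*z + 1/2 - I/3.
  Res(f, -1 + I/3) = P(-1 + I/3)/Q'(-1 + I/3) = ((-1 + I/3)*exp(-1 + I/3))/(-3/2 + I/3) = (58/85 - 6*I/85)*exp(-1 + I/3)
  Res(f, 1/2) = P(1/2)/Q'(1/2) = (exp(1/2)/2)/(3/2 - I/3) = (27/85 + 6*I/85)*exp(1/2)

Sum of residues inside C: (58/85 - 6*I/85)*exp(-1 + I/3) + (27/85 + 6*I/85)*exp(1/2)
∮_C f(z) dz = 2πi · ((58/85 - 6*I/85)*exp(-1 + I/3) + (27/85 + 6*I/85)*exp(1/2)) = pi*(12/85 + 116*I/85)*exp(-1 + I/3) + pi*(-12/85 + 54*I/85)*exp(1/2)

Final answer: pi*(12/85 + 116*I/85)*exp(-1 + I/3) + pi*(-12/85 + 54*I/85)*exp(1/2)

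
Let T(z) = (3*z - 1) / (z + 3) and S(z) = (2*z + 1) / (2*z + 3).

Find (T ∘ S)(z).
(T ∘ S)(z) = T(S(z)) = ((3)*S(z) + (-1))/((1)*S(z) + (3)). Multiply numerator and denominator by 2*z + 3:
  numerator:   (3)*(2*z + 1) + (-1)*(2*z + 3) = 4*z
  denominator: (1)*(2*z + 1) + (3)*(2*z + 3) = 8*z + 10
(T ∘ S)(z) = 4*z/(8*z + 10) = 2*z/(4*z + 5)

Final answer: 2*z/(4*z + 5)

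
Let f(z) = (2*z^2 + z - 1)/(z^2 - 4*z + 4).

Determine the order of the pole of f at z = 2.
2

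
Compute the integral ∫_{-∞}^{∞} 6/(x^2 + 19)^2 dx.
3*sqrt(19)*pi/361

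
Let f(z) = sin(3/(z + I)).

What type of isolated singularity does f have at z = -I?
Let u = z + I. Then
  sin(3/u) = Σ_{k≥0} (-1)^k (3)^(2k+1)/((2k+1)!·u^(2k+1)) = 3/u - 9/(2*u^3) + 81/(40*u^5) + ...
which has infinitely many negative powers of u, so sin(3/(z + I)) has an essential singularity at z = -I.
So the singularity is essential.

Final answer: essential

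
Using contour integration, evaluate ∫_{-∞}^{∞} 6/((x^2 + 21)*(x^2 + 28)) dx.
Let f(z) = 6/((z^2 + 21)*(z^2 + 28)). The denominator has no real zeros and deg Q - deg P = 4 ≥ 2, so the integral of f over the upper semicircle |z| = R tends to 0 as R → ∞. Closing the contour in the upper half-plane,
  ∫_{-∞}^{∞} f(x) dx = 2πi · Σ Res(f, z_k)  over the poles with Im z_k > 0.

Zeros of the denominator: z^2 + 28 = 0 gives z = ±2*sqrt(7)*I; z^2 + 21 = 0 gives z = ±sqrt(21)*I.
Upper half-plane: z = sqrt(21)*I, z = 2*sqrt(7)*I (simple).

Each pole is a simple zero of Q(z) = z^4 + 49*z^2 + 588, so Res(f, z₀) = P(z₀)/Q'(z₀) with P(z) = 6, Q'(z) = 4*z^3 + 98*z:
  Res(f, sqrt(21)*I) = (6)/(14*sqrt(21)*I) = -sqrt(21)*I/49
  Res(f, 2*sqrt(7)*I) = (6)/(-28*sqrt(7)*I) = 3*sqrt(7)*I/98

Sum of residues: I*(-2*sqrt(21) + 3*sqrt(7))/98
∫_{-∞}^{∞} f(x) dx = 2πi · (I*(-2*sqrt(21) + 3*sqrt(7))/98) = pi*(-3*sqrt(7) + 2*sqrt(21))/49

Final answer: pi*(-3*sqrt(7) + 2*sqrt(21))/49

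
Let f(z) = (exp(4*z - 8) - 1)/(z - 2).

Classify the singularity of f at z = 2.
Let u = z - 2. The exponent is 4*z - 8 = 4u, so
  f = (e^(4u) - 1)/u = ((4u) + (4u)^2/2 + (4u)^3/6 + ...)/u = 4 + (8)*u + (32/3)*u^2 + ...
The Laurent expansion about u = 0 has no negative powers; equivalently lim_{z→2} f(z) = 4 exists and is finite.
So the singularity is removable.

Final answer: removable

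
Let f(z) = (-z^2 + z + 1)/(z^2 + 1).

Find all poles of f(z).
The singularities of f are the zeros of the denominator. Factoring,
  z^2 + 1 = (z + I)*(z - I)
so the candidates are z = -I, z = I.

Check the numerator P(z) = -z^2 + z + 1 at each one:
  P(-I) = 2 - I ≠ 0, so z = -I is a (simple) pole.
  P(I) = 2 + I ≠ 0, so z = I is a (simple) pole.

Poles of f: {-I, I}

Final answer: {-I, I}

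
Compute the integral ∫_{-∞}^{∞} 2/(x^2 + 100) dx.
Let f(z) = 2/(z^2 + 100). The denominator has no real zeros and deg Q - deg P = 2 ≥ 2, so the integral of f over the upper semicircle |z| = R tends to 0 as R → ∞. Closing the contour in the upper half-plane,
  ∫_{-∞}^{∞} f(x) dx = 2πi · Σ Res(f, z_k)  over the poles with Im z_k > 0.

Zeros of the denominator: z^2 + 100 = 0 gives z = ±10*I.
Upper half-plane: z = 10*I (simple).

Each pole is a simple zero of Q(z) = z^2 + 100, so Res(f, z₀) = P(z₀)/Q'(z₀) with P(z) = 2, Q'(z) = 2*z:
  Res(f, 10*I) = (2)/(20*I) = -I/10

∫_{-∞}^{∞} f(x) dx = 2πi · (-I/10) = pi/5

Final answer: pi/5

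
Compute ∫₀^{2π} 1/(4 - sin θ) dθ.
Call the integral J. The integrand is 2π-periodic and we integrate over a full period, so shifting θ does not change the value (θ → θ + π/2 turns sin θ into cos θ; θ → θ + π flips the sign of the trig term). Hence
  J = ∫₀^{2π} dθ/(4 + cos θ).
Put z = e^{iθ}: then cos θ = (z + 1/z)/2, dθ = dz/(iz), and z runs once counterclockwise around |z| = 1:
  J = ∮_{|z|=1} 1/(4 + (z + 1/z)/2) · dz/(iz) = (2/i) ∮_{|z|=1} dz/(z^2 + 8*z + 1).
The roots of z^2 + 8*z + 1 are z = (-4 ± sqrt(4^2 - 1^2)), with sqrt(15) = sqrt(15); their product is 1, so only z₊ = -4 + sqrt(15) lies inside the unit circle (z₋ = -4 - sqrt(15) lies outside).
z₊ is a simple zero of q(z) = z^2 + 8*z + 1, so Res(1/q, z₊) = 1/q'(z₊) with q'(z) = 2*z + 8; and q'(z₊) = (z₊ - z₋) = 2*sqrt(15).
Therefore J = (2/i) · 2πi · 1/(2*sqrt(15)) = 2*pi/(sqrt(15)) = 2*sqrt(15)*pi/15

Final answer: 2*sqrt(15)*pi/15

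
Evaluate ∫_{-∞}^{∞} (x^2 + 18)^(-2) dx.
Let f(z) = (z^2 + 18)^(-2). The denominator has no real zeros and deg Q - deg P = 4 ≥ 2, so the integral of f over the upper semicircle |z| = R tends to 0 as R → ∞. Closing the contour in the upper half-plane,
  ∫_{-∞}^{∞} f(x) dx = 2πi · Σ Res(f, z_k)  over the poles with Im z_k > 0.

Zeros of the denominator: z^2 + 18 = 0 gives z = ±3*sqrt(2)*I.
Upper half-plane: z = 3*sqrt(2)*I (a pole of order 2).

Write f(z) = g(z)/(z - 3*sqrt(2)*I)^2 with g(z) = (z + 3*sqrt(2)*I)^(-2). For a double pole, Res(f, z₀) = g'(z₀):
  g'(z) = -2/(z + 3*sqrt(2)*I)^3
  Res(f, 3*sqrt(2)*I) = g'(3*sqrt(2)*I) = -sqrt(2)*I/432

∫_{-∞}^{∞} f(x) dx = 2πi · (-sqrt(2)*I/432) = sqrt(2)*pi/216

Final answer: sqrt(2)*pi/216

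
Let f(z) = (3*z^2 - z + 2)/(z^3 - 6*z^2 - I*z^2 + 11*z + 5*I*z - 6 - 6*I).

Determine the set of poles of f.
{1 + I, 2, 3}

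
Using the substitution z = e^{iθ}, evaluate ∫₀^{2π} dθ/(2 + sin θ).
2*sqrt(3)*pi/3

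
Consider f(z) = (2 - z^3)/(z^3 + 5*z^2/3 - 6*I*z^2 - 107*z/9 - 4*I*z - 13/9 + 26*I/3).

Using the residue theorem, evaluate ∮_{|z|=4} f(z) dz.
By the residue theorem, ∮_C f(z) dz = 2πi · (sum of the residues of f at the poles inside |z| = 4).

The denominator factors as (z + 2 - 3*I)*(z - 2/3 - I)*(z + 1/3 - 2*I), so the singularities of f are simple poles at z = -2 + 3*I, z = 2/3 + I, z = -1/3 + 2*I.
  |-2 + 3*I|² = 13 < 16 = 4², so this pole is inside the contour.
  |2/3 + I|² = 13/9 < 16 = 4², so this pole is inside the contour.
  |-1/3 + 2*I|² = 37/9 < 16 = 4², so this pole is inside the contour.

With P(z) = 2 - z^3 and Q(z) = z^3 + 5*z^2/3 - 6*I*z^2 - 107*z/9 - 4*I*z - 13/9 + 26*I/3, each pole is simple, so Res(f, z₀) = P(z₀)/Q'(z₀) with Q'(z) = 3*z^2 + 10*z/3 - 12*I*z - 107/9 - 4*I.
  Res(f, -2 + 3*I) = P(-2 + 3*I)/Q'(-2 + 3*I) = (-44 - 9*I)/(22/9 - 6*I) = -2169/1700 - 11583*I/1700
  Res(f, 2/3 + I) = P(2/3 + I)/Q'(2/3 + I) = (100/27 - I/3)/(2/3 - 14*I/3) = 163/900 + 691*I/900
  Res(f, -1/3 + 2*I) = P(-1/3 + 2*I)/Q'(-1/3 + 2*I) = (-53/27 + 22*I/3)/(-2/3 + 8*I/3) = 845/306 + 7*I/153

Sum of residues inside C: 5/3 - 6*I
∮_C f(z) dz = 2πi · (5/3 - 6*I) = pi*(12 + 10*I/3)

Final answer: pi*(12 + 10*I/3)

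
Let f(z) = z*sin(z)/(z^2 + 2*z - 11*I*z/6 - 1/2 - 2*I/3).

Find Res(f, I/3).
Write f(z) = P(z)/Q(z) with P(z) = z*sin(z) and Q(z) = z^2 + 2*z - 11*I*z/6 - 1/2 - 2*I/3.
The denominator factors as Q(z) = (z - I/3)*(z + 2 - 3*I/2), so z = I/3 is a simple zero of Q and P is analytic there; z = I/3 is therefore a simple pole and
  Res(f, z₀) = P(z₀)/Q'(z₀).

Q'(z) = 2*z + 2 - 11*I/6, so Q'(I/3) = 2 - 7*I/6.
P(I/3) = -sinh(1/3)/3.

Res(f, I/3) = (-sinh(1/3)/3)/(2 - 7*I/6) = (-24/193 - 14*I/193)*sinh(1/3)

Final answer: (-24/193 - 14*I/193)*sinh(1/3)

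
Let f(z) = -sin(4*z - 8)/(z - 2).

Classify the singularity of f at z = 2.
Let u = z - 2. The argument of sin is 4*z - 8 = 4u, so
  f = -sin(4u)/u = -((4u) - (4u)^3/6 + ...)/u = -4 + (32/3)*u^2 - ...
The Laurent expansion about u = 0 has no negative powers; equivalently lim_{z→2} f(z) = -4 exists and is finite.
So the singularity is removable.

Final answer: removable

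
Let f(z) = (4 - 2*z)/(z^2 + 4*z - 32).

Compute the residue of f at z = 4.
Write f(z) = P(z)/Q(z) with P(z) = 4 - 2*z and Q(z) = z^2 + 4*z - 32.
The denominator factors as Q(z) = (z + 8)*(z - 4), so z = 4 is a simple zero of Q and P is analytic there; z = 4 is therefore a simple pole and
  Res(f, z₀) = P(z₀)/Q'(z₀).

Q'(z) = 2*z + 4, so Q'(4) = 12.
P(4) = -4.

Res(f, 4) = (-4)/(12) = -1/3

Final answer: -1/3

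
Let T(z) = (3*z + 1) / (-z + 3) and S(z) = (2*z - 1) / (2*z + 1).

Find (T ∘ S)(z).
(4*z - 1)/(2*z + 2)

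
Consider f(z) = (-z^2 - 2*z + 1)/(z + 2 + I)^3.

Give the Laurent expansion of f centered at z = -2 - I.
(2 - 2*I)/(z + 2 + I)^3 + (2 + 2*I)/(z + 2 + I)^2 - 1/(z + 2 + I)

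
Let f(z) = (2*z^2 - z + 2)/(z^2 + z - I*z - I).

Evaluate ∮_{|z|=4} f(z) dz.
By the residue theorem, ∮_C f(z) dz = 2πi · (sum of the residues of f at the poles inside |z| = 4).

The denominator factors as (z + 1)*(z - I), so the singularities of f are simple poles at z = -1, z = I.
  |-1|² = 1 < 16 = 4², so this pole is inside the contour.
  |I|² = 1 < 16 = 4², so this pole is inside the contour.

With P(z) = 2*z^2 - z + 2 and Q(z) = z^2 + z - I*z - I, each pole is simple, so Res(f, z₀) = P(z₀)/Q'(z₀) with Q'(z) = 2*z + 1 - I.
  Res(f, -1) = P(-1)/Q'(-1) = (5)/(-1 - I) = -5/2 + 5*I/2
  Res(f, I) = P(I)/Q'(I) = (-I)/(1 + I) = -1/2 - I/2

Sum of residues inside C: -3 + 2*I
∮_C f(z) dz = 2πi · (-3 + 2*I) = pi*(-4 - 6*I)

Final answer: pi*(-4 - 6*I)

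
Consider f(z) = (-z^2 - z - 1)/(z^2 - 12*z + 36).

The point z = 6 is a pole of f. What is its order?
Factor the denominator:
  z^2 - 12*z + 36 = (z - 6)^2

The numerator P(z) = -z^2 - z - 1 has P(6) = -43 ≠ 0, so no factor of (z - 6) cancels.
Near z = 6 we can therefore write f(z) = g(z)/(z - 6)^2 with g analytic at 6 and g(6) ≠ 0 (g is just the numerator).

Hence z = 6 is a pole of order 2.

Final answer: 2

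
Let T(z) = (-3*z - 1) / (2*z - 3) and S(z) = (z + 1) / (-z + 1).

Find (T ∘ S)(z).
(-2*z - 4)/(5*z - 1)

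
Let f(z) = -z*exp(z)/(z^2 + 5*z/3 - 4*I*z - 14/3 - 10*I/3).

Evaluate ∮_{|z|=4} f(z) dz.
By the residue theorem, ∮_C f(z) dz = 2πi · (sum of the residues of f at the poles inside |z| = 4).

The denominator factors as (z - 1/3 - 2*I)*(z + 2 - 2*I), so the singularities of f are simple poles at z = 1/3 + 2*I, z = -2 + 2*I.
  |1/3 + 2*I|² = 37/9 < 16 = 4², so this pole is inside the contour.
  |-2 + 2*I|² = 8 < 16 = 4², so this pole is inside the contour.

With P(z) = -z*exp(z) and Q(z) = z^2 + 5*z/3 - 4*I*z - 14/3 - 10*I/3, each pole is simple, so Res(f, z₀) = P(z₀)/Q'(z₀) with Q'(z) = 2*z + 5/3 - 4*I.
  Res(f, 1/3 + 2*I) = P(1/3 + 2*I)/Q'(1/3 + 2*I) = ((-1/3 - 2*I)*exp(1/3 + 2*I))/(7/3) = (-1/7 - 6*I/7)*exp(1/3 + 2*I)
  Res(f, -2 + 2*I) = P(-2 + 2*I)/Q'(-2 + 2*I) = ((2 - 2*I)*exp(-2 + 2*I))/(-7/3) = (-6/7 + 6*I/7)*exp(-2 + 2*I)

Sum of residues inside C: (-6/7 + 6*I/7)*exp(-2 + 2*I) + (-1/7 - 6*I/7)*exp(1/3 + 2*I)
∮_C f(z) dz = 2πi · ((-6/7 + 6*I/7)*exp(-2 + 2*I) + (-1/7 - 6*I/7)*exp(1/3 + 2*I)) = pi*(-12/7 - 12*I/7)*exp(-2 + 2*I) + pi*(12/7 - 2*I/7)*exp(1/3 + 2*I)

Final answer: pi*(-12/7 - 12*I/7)*exp(-2 + 2*I) + pi*(12/7 - 2*I/7)*exp(1/3 + 2*I)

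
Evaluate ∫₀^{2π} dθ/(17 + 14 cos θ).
Let J = ∫₀^{2π} dθ/(17 + 14 cos θ).
Put z = e^{iθ}: then cos θ = (z + 1/z)/2, dθ = dz/(iz), and z runs once counterclockwise around |z| = 1:
  J = ∮_{|z|=1} 1/(17 + 14*(z + 1/z)/2) · dz/(iz) = (2/i) ∮_{|z|=1} dz/(14*z^2 + 34*z + 14).
The roots of 14*z^2 + 34*z + 14 are z = (-17 ± sqrt(17^2 - 14^2))/14, with sqrt(93) = sqrt(93); their product is 1, so only z₊ = -17/14 + sqrt(93)/14 lies inside the unit circle (z₋ = -17/14 - sqrt(93)/14 lies outside).
z₊ is a simple zero of q(z) = 14*z^2 + 34*z + 14, so Res(1/q, z₊) = 1/q'(z₊) with q'(z) = 28*z + 34; and q'(z₊) = 14*(z₊ - z₋) = 2*sqrt(93).
Therefore J = (2/i) · 2πi · 1/(2*sqrt(93)) = 2*pi/(sqrt(93)) = 2*sqrt(93)*pi/93

Final answer: 2*sqrt(93)*pi/93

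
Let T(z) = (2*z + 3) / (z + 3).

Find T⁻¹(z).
Set w = T(z) = (2*z + 3) / (z + 3) and solve for z:
  w*(z + 3) = 2*z + 3
  3*w + z*(w - 2) - 3 = 0
  z*(w - 2) = 3 - 3*w
  z = (3*w - 3)/(2 - w)
Renaming the variable, T⁻¹(z) = (3*z - 3)/(-z + 2) = (-3*z + 3)/(z - 2).
(Check: ad - bc = 3 ≠ 0, so T is invertible.)

Final answer: (-3*z + 3)/(z - 2)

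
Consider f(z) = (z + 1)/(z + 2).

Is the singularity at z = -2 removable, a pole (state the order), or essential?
pole of order 1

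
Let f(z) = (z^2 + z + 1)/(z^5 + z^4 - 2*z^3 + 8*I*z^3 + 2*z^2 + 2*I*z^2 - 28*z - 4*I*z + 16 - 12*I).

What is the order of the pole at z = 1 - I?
3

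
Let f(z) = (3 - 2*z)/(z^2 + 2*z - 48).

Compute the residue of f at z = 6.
Write f(z) = P(z)/Q(z) with P(z) = 3 - 2*z and Q(z) = z^2 + 2*z - 48.
The denominator factors as Q(z) = (z - 6)*(z + 8), so z = 6 is a simple zero of Q and P is analytic there; z = 6 is therefore a simple pole and
  Res(f, z₀) = P(z₀)/Q'(z₀).

Q'(z) = 2*z + 2, so Q'(6) = 14.
P(6) = -9.

Res(f, 6) = (-9)/(14) = -9/14

Final answer: -9/14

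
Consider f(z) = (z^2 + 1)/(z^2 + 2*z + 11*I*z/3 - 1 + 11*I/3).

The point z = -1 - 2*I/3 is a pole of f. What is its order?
Factor the denominator:
  z^2 + 2*z + 11*I*z/3 - 1 + 11*I/3 = (z + 1 + 2*I/3)*(z + 1 + 3*I)

The numerator P(z) = z^2 + 1 has P(-1 - 2*I/3) = 14/9 + 4*I/3 ≠ 0, so no factor of (z + 1 + 2*I/3) cancels.
Near z = -1 - 2*I/3 we can therefore write f(z) = g(z)/(z + 1 + 2*I/3) with g analytic at -1 - 2*I/3 and g(-1 - 2*I/3) ≠ 0 (g is the numerator divided by the remaining denominator factors).

Hence z = -1 - 2*I/3 is a pole of order 1.

Final answer: 1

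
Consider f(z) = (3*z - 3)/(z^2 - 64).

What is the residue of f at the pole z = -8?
27/16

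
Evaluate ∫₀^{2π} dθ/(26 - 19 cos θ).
2*sqrt(35)*pi/105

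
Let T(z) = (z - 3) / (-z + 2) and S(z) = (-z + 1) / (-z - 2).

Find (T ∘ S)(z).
(T ∘ S)(z) = T(S(z)) = ((1)*S(z) + (-3))/((-1)*S(z) + (2)). Multiply numerator and denominator by -z - 2:
  numerator:   (1)*(-z + 1) + (-3)*(-z - 2) = 2*z + 7
  denominator: (-1)*(-z + 1) + (2)*(-z - 2) = -z - 5
(T ∘ S)(z) = (2*z + 7)/(-z - 5) = (-2*z - 7)/(z + 5)

Final answer: (-2*z - 7)/(z + 5)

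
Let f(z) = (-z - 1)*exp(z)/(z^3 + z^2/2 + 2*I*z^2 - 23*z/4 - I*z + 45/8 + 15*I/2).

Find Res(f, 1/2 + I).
(49/629 + 76*I/629)*exp(1/2 + I)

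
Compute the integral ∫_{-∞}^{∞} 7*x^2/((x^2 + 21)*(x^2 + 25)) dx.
Let f(z) = 7*z^2/((z^2 + 21)*(z^2 + 25)). The denominator has no real zeros and deg Q - deg P = 2 ≥ 2, so the integral of f over the upper semicircle |z| = R tends to 0 as R → ∞. Closing the contour in the upper half-plane,
  ∫_{-∞}^{∞} f(x) dx = 2πi · Σ Res(f, z_k)  over the poles with Im z_k > 0.

Zeros of the denominator: z^2 + 25 = 0 gives z = ±5*I; z^2 + 21 = 0 gives z = ±sqrt(21)*I.
Upper half-plane: z = 5*I, z = sqrt(21)*I (simple).

Each pole is a simple zero of Q(z) = z^4 + 46*z^2 + 525, so Res(f, z₀) = P(z₀)/Q'(z₀) with P(z) = 7*z^2, Q'(z) = 4*z^3 + 92*z:
  Res(f, 5*I) = (-175)/(-40*I) = -35*I/8
  Res(f, sqrt(21)*I) = (-147)/(8*sqrt(21)*I) = 7*sqrt(21)*I/8

Sum of residues: 7*I*(-5 + sqrt(21))/8
∫_{-∞}^{∞} f(x) dx = 2πi · (7*I*(-5 + sqrt(21))/8) = 7*pi*(5 - sqrt(21))/4

Final answer: 7*pi*(5 - sqrt(21))/4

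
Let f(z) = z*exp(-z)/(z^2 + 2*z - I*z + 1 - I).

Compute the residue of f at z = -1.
-exp(1)*I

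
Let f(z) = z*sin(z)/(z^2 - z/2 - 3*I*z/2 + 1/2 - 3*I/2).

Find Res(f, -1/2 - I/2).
Write f(z) = P(z)/Q(z) with P(z) = z*sin(z) and Q(z) = z^2 - z/2 - 3*I*z/2 + 1/2 - 3*I/2.
The denominator factors as Q(z) = (z + 1/2 + I/2)*(z - 1 - 2*I), so z = -1/2 - I/2 is a simple zero of Q and P is analytic there; z = -1/2 - I/2 is therefore a simple pole and
  Res(f, z₀) = P(z₀)/Q'(z₀).

Q'(z) = 2*z - 1/2 - 3*I/2, so Q'(-1/2 - I/2) = -3/2 - 5*I/2.
P(-1/2 - I/2) = (1/2 + I/2)*sin(1/2 + I/2).

Res(f, -1/2 - I/2) = ((1/2 + I/2)*sin(1/2 + I/2))/(-3/2 - 5*I/2) = (-4/17 + I/17)*sin(1/2 + I/2)

Final answer: (-4/17 + I/17)*sin(1/2 + I/2)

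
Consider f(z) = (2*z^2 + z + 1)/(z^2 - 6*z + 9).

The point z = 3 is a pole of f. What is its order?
Factor the denominator:
  z^2 - 6*z + 9 = (z - 3)^2

The numerator P(z) = 2*z^2 + z + 1 has P(3) = 22 ≠ 0, so no factor of (z - 3) cancels.
Near z = 3 we can therefore write f(z) = g(z)/(z - 3)^2 with g analytic at 3 and g(3) ≠ 0 (g is just the numerator).

Hence z = 3 is a pole of order 2.

Final answer: 2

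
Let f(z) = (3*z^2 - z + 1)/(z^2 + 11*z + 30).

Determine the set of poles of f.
{-6, -5}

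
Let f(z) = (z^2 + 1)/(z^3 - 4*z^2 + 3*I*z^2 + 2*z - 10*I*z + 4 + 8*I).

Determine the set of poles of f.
The singularities of f are the zeros of the denominator. Factoring,
  z^3 - 4*z^2 + 3*I*z^2 + 2*z - 10*I*z + 4 + 8*I = (z - 2)*(z + 2*I)*(z - 2 + I)
so the candidates are z = 2, z = -2*I, z = 2 - I.

Check the numerator P(z) = z^2 + 1 at each one:
  P(2) = 5 ≠ 0, so z = 2 is a (simple) pole.
  P(-2*I) = -3 ≠ 0, so z = -2*I is a (simple) pole.
  P(2 - I) = 4 - 4*I ≠ 0, so z = 2 - I is a (simple) pole.

Poles of f: {-2*I, 2 - I, 2}

Final answer: {-2*I, 2 - I, 2}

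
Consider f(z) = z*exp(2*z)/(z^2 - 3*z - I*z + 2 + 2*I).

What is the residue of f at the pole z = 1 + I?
Write f(z) = P(z)/Q(z) with P(z) = z*exp(2*z) and Q(z) = z^2 - 3*z - I*z + 2 + 2*I.
The denominator factors as Q(z) = (z - 1 - I)*(z - 2), so z = 1 + I is a simple zero of Q and P is analytic there; z = 1 + I is therefore a simple pole and
  Res(f, z₀) = P(z₀)/Q'(z₀).

Q'(z) = 2*z - 3 - I, so Q'(1 + I) = -1 + I.
P(1 + I) = (1 + I)*exp(2 + 2*I).

Res(f, 1 + I) = ((1 + I)*exp(2 + 2*I))/(-1 + I) = -I*exp(2 + 2*I)

Final answer: -I*exp(2 + 2*I)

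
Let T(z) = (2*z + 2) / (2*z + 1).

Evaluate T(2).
Substitute z = 2:
  numerator:   2*(2) + 2 = 6
  denominator: 2*(2) + 1 = 5
T(2) = (6)/(5) = 6/5

Final answer: 6/5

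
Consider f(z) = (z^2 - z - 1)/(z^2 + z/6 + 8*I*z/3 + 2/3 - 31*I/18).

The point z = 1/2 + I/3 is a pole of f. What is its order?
1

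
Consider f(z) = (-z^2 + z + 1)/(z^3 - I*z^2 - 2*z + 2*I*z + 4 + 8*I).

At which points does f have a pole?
{-2, 2*I, 2 - I}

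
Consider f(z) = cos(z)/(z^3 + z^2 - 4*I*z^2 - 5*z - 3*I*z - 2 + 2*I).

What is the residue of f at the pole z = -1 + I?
Write f(z) = P(z)/Q(z) with P(z) = cos(z) and Q(z) = z^3 + z^2 - 4*I*z^2 - 5*z - 3*I*z - 2 + 2*I.
The denominator factors as Q(z) = (z - I)*(z - 2*I)*(z + 1 - I), so z = -1 + I is a simple zero of Q and P is analytic there; z = -1 + I is therefore a simple pole and
  Res(f, z₀) = P(z₀)/Q'(z₀).

Q'(z) = 3*z^2 + 2*z - 8*I*z - 5 - 3*I, so Q'(-1 + I) = 1 + I.
P(-1 + I) = cos(1 - I).

Res(f, -1 + I) = (cos(1 - I))/(1 + I) = (1/2 - I/2)*cos(1 - I)

Final answer: (1/2 - I/2)*cos(1 - I)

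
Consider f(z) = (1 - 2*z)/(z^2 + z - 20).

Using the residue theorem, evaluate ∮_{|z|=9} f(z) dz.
By the residue theorem, ∮_C f(z) dz = 2πi · (sum of the residues of f at the poles inside |z| = 9).

The denominator factors as (z - 4)*(z + 5), so the singularities of f are simple poles at z = 4, z = -5.
  |4|² = 16 < 81 = 9², so this pole is inside the contour.
  |-5|² = 25 < 81 = 9², so this pole is inside the contour.

With P(z) = 1 - 2*z and Q(z) = z^2 + z - 20, each pole is simple, so Res(f, z₀) = P(z₀)/Q'(z₀) with Q'(z) = 2*z + 1.
  Res(f, 4) = P(4)/Q'(4) = (-7)/(9) = -7/9
  Res(f, -5) = P(-5)/Q'(-5) = (11)/(-9) = -11/9

Sum of residues inside C: -2
∮_C f(z) dz = 2πi · (-2) = -4*I*pi

Final answer: -4*I*pi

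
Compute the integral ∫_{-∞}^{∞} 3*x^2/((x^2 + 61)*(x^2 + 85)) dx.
pi*(-sqrt(61) + sqrt(85))/8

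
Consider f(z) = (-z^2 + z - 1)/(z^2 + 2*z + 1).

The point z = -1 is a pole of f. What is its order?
Factor the denominator:
  z^2 + 2*z + 1 = (z + 1)^2

The numerator P(z) = -z^2 + z - 1 has P(-1) = -3 ≠ 0, so no factor of (z + 1) cancels.
Near z = -1 we can therefore write f(z) = g(z)/(z + 1)^2 with g analytic at -1 and g(-1) ≠ 0 (g is just the numerator).

Hence z = -1 is a pole of order 2.

Final answer: 2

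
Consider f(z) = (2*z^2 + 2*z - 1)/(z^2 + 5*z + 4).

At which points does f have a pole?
{-4, -1}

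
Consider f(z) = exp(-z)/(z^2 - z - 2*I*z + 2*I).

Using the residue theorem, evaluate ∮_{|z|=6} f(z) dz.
By the residue theorem, ∮_C f(z) dz = 2πi · (sum of the residues of f at the poles inside |z| = 6).

The denominator factors as (z - 2*I)*(z - 1), so the singularities of f are simple poles at z = 2*I, z = 1.
  |2*I|² = 4 < 36 = 6², so this pole is inside the contour.
  |1|² = 1 < 36 = 6², so this pole is inside the contour.

With P(z) = exp(-z) and Q(z) = z^2 - z - 2*I*z + 2*I, each pole is simple, so Res(f, z₀) = P(z₀)/Q'(z₀) with Q'(z) = 2*z - 1 - 2*I.
  Res(f, 2*I) = P(2*I)/Q'(2*I) = (exp(-2*I))/(-1 + 2*I) = (-1/5 - 2*I/5)*exp(-2*I)
  Res(f, 1) = P(1)/Q'(1) = (exp(-1))/(1 - 2*I) = (1/5 + 2*I/5)*exp(-1)

Sum of residues inside C: (1/5 + 2*I/5)*exp(-1) + (-1/5 - 2*I/5)*exp(-2*I)
∮_C f(z) dz = 2πi · ((1/5 + 2*I/5)*exp(-1) + (-1/5 - 2*I/5)*exp(-2*I)) = pi*(4/5 - 2*I/5)*exp(-2*I) + pi*(-4/5 + 2*I/5)*exp(-1)

Final answer: pi*(4/5 - 2*I/5)*exp(-2*I) + pi*(-4/5 + 2*I/5)*exp(-1)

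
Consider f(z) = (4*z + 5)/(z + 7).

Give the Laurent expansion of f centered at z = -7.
Put w = z - (-7), i.e. z = w - 7. The denominator is w, so it suffices to rewrite the numerator in powers of w.

P(z) = 4*z + 5
P(w - 7) = -23 + 4*w

Dividing each term by w:
  f = -23/w + 4

Substituting back w = z + 7:
  f(z) = -23/(z + 7) + 4

The series is finite because the numerator is a polynomial; the negative powers form the principal part, and the coefficient of 1/(z + 7) gives Res(f, -7) = -23.

Final answer: -23/(z + 7) + 4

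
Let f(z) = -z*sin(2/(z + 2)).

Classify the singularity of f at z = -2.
Let u = z + 2. Then
  sin(2/u) = Σ_{k≥0} (-1)^k (2)^(2k+1)/((2k+1)!·u^(2k+1)) = 2/u - 4/(3*u^3) + 4/(15*u^5) + ...
which has infinitely many negative powers of u, so sin(2/(z + 2)) has an essential singularity at z = -2.
The extra factor z is a nonzero polynomial; if the product had at most a pole at z = -2, dividing by that polynomial would leave sin(2/(z + 2)) with at most a pole too — contradiction. (Equivalently, the product's Laurent series still has infinitely many negative powers.)
So the singularity is essential.

Final answer: essential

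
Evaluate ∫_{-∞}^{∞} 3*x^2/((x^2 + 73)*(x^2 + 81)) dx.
Let f(z) = 3*z^2/((z^2 + 73)*(z^2 + 81)). The denominator has no real zeros and deg Q - deg P = 2 ≥ 2, so the integral of f over the upper semicircle |z| = R tends to 0 as R → ∞. Closing the contour in the upper half-plane,
  ∫_{-∞}^{∞} f(x) dx = 2πi · Σ Res(f, z_k)  over the poles with Im z_k > 0.

Zeros of the denominator: z^2 + 73 = 0 gives z = ±sqrt(73)*I; z^2 + 81 = 0 gives z = ±9*I.
Upper half-plane: z = 9*I, z = sqrt(73)*I (simple).

Each pole is a simple zero of Q(z) = z^4 + 154*z^2 + 5913, so Res(f, z₀) = P(z₀)/Q'(z₀) with P(z) = 3*z^2, Q'(z) = 4*z^3 + 308*z:
  Res(f, 9*I) = (-243)/(-144*I) = -27*I/16
  Res(f, sqrt(73)*I) = (-219)/(16*sqrt(73)*I) = 3*sqrt(73)*I/16

Sum of residues: 3*I*(-9 + sqrt(73))/16
∫_{-∞}^{∞} f(x) dx = 2πi · (3*I*(-9 + sqrt(73))/16) = 3*pi*(9 - sqrt(73))/8

Final answer: 3*pi*(9 - sqrt(73))/8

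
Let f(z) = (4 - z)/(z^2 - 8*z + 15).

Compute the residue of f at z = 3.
Write f(z) = P(z)/Q(z) with P(z) = 4 - z and Q(z) = z^2 - 8*z + 15.
The denominator factors as Q(z) = (z - 5)*(z - 3), so z = 3 is a simple zero of Q and P is analytic there; z = 3 is therefore a simple pole and
  Res(f, z₀) = P(z₀)/Q'(z₀).

Q'(z) = 2*z - 8, so Q'(3) = -2.
P(3) = 1.

Res(f, 3) = (1)/(-2) = -1/2

Final answer: -1/2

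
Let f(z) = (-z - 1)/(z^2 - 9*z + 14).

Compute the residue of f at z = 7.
Write f(z) = P(z)/Q(z) with P(z) = -z - 1 and Q(z) = z^2 - 9*z + 14.
The denominator factors as Q(z) = (z - 7)*(z - 2), so z = 7 is a simple zero of Q and P is analytic there; z = 7 is therefore a simple pole and
  Res(f, z₀) = P(z₀)/Q'(z₀).

Q'(z) = 2*z - 9, so Q'(7) = 5.
P(7) = -8.

Res(f, 7) = (-8)/(5) = -8/5

Final answer: -8/5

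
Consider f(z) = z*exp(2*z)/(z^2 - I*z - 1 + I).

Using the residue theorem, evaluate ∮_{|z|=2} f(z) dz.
By the residue theorem, ∮_C f(z) dz = 2πi · (sum of the residues of f at the poles inside |z| = 2).

The denominator factors as (z - 1)*(z + 1 - I), so the singularities of f are simple poles at z = 1, z = -1 + I.
  |1|² = 1 < 4 = 2², so this pole is inside the contour.
  |-1 + I|² = 2 < 4 = 2², so this pole is inside the contour.

With P(z) = z*exp(2*z) and Q(z) = z^2 - I*z - 1 + I, each pole is simple, so Res(f, z₀) = P(z₀)/Q'(z₀) with Q'(z) = 2*z - I.
  Res(f, 1) = P(1)/Q'(1) = (exp(2))/(2 - I) = (2/5 + I/5)*exp(2)
  Res(f, -1 + I) = P(-1 + I)/Q'(-1 + I) = ((-1 + I)*exp(-2 + 2*I))/(-2 + I) = (3/5 - I/5)*exp(-2 + 2*I)

Sum of residues inside C: (3/5 - I/5)*exp(-2 + 2*I) + (2/5 + I/5)*exp(2)
∮_C f(z) dz = 2πi · ((3/5 - I/5)*exp(-2 + 2*I) + (2/5 + I/5)*exp(2)) = pi*(2/5 + 6*I/5)*exp(-2 + 2*I) + pi*(-2/5 + 4*I/5)*exp(2)

Final answer: pi*(2/5 + 6*I/5)*exp(-2 + 2*I) + pi*(-2/5 + 4*I/5)*exp(2)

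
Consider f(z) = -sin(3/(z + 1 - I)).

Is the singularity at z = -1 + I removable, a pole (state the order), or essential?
Let u = z + 1 - I. Then
  sin(3/u) = Σ_{k≥0} (-1)^k (3)^(2k+1)/((2k+1)!·u^(2k+1)) = 3/u - 9/(2*u^3) + 81/(40*u^5) + ...
which has infinitely many negative powers of u, so sin(3/(z + 1 - I)) has an essential singularity at z = -1 + I.
So the singularity is essential.

Final answer: essential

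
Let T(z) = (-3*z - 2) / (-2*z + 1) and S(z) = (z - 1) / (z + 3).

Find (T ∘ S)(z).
(T ∘ S)(z) = T(S(z)) = ((-3)*S(z) + (-2))/((-2)*S(z) + (1)). Multiply numerator and denominator by z + 3:
  numerator:   (-3)*(z - 1) + (-2)*(z + 3) = -5*z - 3
  denominator: (-2)*(z - 1) + (1)*(z + 3) = -z + 5
(T ∘ S)(z) = (-5*z - 3)/(-z + 5) = (5*z + 3)/(z - 5)

Final answer: (5*z + 3)/(z - 5)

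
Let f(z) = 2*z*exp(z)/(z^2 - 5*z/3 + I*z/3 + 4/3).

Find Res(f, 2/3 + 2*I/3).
Write f(z) = P(z)/Q(z) with P(z) = 2*z*exp(z) and Q(z) = z^2 - 5*z/3 + I*z/3 + 4/3.
The denominator factors as Q(z) = (z - 1 + I)*(z - 2/3 - 2*I/3), so z = 2/3 + 2*I/3 is a simple zero of Q and P is analytic there; z = 2/3 + 2*I/3 is therefore a simple pole and
  Res(f, z₀) = P(z₀)/Q'(z₀).

Q'(z) = 2*z - 5/3 + I/3, so Q'(2/3 + 2*I/3) = -1/3 + 5*I/3.
P(2/3 + 2*I/3) = (4/3 + 4*I/3)*exp(2/3 + 2*I/3).

Res(f, 2/3 + 2*I/3) = ((4/3 + 4*I/3)*exp(2/3 + 2*I/3))/(-1/3 + 5*I/3) = (8/13 - 12*I/13)*exp(2/3 + 2*I/3)

Final answer: (8/13 - 12*I/13)*exp(2/3 + 2*I/3)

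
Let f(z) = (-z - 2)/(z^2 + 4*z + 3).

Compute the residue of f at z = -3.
Write f(z) = P(z)/Q(z) with P(z) = -z - 2 and Q(z) = z^2 + 4*z + 3.
The denominator factors as Q(z) = (z + 3)*(z + 1), so z = -3 is a simple zero of Q and P is analytic there; z = -3 is therefore a simple pole and
  Res(f, z₀) = P(z₀)/Q'(z₀).

Q'(z) = 2*z + 4, so Q'(-3) = -2.
P(-3) = 1.

Res(f, -3) = (1)/(-2) = -1/2

Final answer: -1/2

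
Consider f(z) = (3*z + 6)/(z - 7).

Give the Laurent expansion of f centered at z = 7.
27/(z - 7) + 3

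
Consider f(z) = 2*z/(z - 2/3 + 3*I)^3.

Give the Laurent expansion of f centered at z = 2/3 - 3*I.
Put w = z - (2/3 - 3*I), i.e. z = w + 2/3 - 3*I. The denominator is w^3, so it suffices to rewrite the numerator in powers of w.

P(z) = 2*z
P(w + 2/3 - 3*I) = 4/3 - 6*I + 2*w

Dividing each term by w^3:
  f = (4/3 - 6*I)/w^3 + 2/w^2

Substituting back w = z - 2/3 + 3*I:
  f(z) = (4/3 - 6*I)/(z - 2/3 + 3*I)^3 + 2/(z - 2/3 + 3*I)^2

The series is finite because the numerator is a polynomial; the negative powers form the principal part.

Final answer: (4/3 - 6*I)/(z - 2/3 + 3*I)^3 + 2/(z - 2/3 + 3*I)^2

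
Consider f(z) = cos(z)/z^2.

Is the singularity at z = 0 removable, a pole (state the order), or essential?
pole of order 2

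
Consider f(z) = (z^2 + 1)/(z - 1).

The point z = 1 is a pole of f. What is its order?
1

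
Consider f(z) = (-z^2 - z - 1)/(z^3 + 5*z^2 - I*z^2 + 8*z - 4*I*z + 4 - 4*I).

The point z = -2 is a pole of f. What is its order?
Factor the denominator:
  z^3 + 5*z^2 - I*z^2 + 8*z - 4*I*z + 4 - 4*I = (z + 2)^2*(z + 1 - I)

The numerator P(z) = -z^2 - z - 1 has P(-2) = -3 ≠ 0, so no factor of (z + 2) cancels.
Near z = -2 we can therefore write f(z) = g(z)/(z + 2)^2 with g analytic at -2 and g(-2) ≠ 0 (g is the numerator divided by the remaining denominator factors).

Hence z = -2 is a pole of order 2.

Final answer: 2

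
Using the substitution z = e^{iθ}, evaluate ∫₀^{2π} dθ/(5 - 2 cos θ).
Call the integral J. The integrand is 2π-periodic and we integrate over a full period, so shifting θ does not change the value (θ → θ + π flips the sign of the trig term). Hence
  J = ∫₀^{2π} dθ/(5 + 2 cos θ).
Put z = e^{iθ}: then cos θ = (z + 1/z)/2, dθ = dz/(iz), and z runs once counterclockwise around |z| = 1:
  J = ∮_{|z|=1} 1/(5 + 2*(z + 1/z)/2) · dz/(iz) = (2/i) ∮_{|z|=1} dz/(2*z^2 + 10*z + 2).
The roots of 2*z^2 + 10*z + 2 are z = (-5 ± sqrt(5^2 - 2^2))/2, with sqrt(21) = sqrt(21); their product is 1, so only z₊ = -5/2 + sqrt(21)/2 lies inside the unit circle (z₋ = -5/2 - sqrt(21)/2 lies outside).
z₊ is a simple zero of q(z) = 2*z^2 + 10*z + 2, so Res(1/q, z₊) = 1/q'(z₊) with q'(z) = 4*z + 10; and q'(z₊) = 2*(z₊ - z₋) = 2*sqrt(21).
Therefore J = (2/i) · 2πi · 1/(2*sqrt(21)) = 2*pi/(sqrt(21)) = 2*sqrt(21)*pi/21

Final answer: 2*sqrt(21)*pi/21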